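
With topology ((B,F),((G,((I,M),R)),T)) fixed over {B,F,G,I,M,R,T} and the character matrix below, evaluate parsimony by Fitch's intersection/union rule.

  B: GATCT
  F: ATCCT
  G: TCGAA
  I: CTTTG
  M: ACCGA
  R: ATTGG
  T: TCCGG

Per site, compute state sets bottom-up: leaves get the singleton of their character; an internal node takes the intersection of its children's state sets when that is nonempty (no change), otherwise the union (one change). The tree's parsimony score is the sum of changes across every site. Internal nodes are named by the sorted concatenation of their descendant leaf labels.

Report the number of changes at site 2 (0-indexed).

site 0, node BF: B={G} ∪ F={A} → {A,G} (+1)
site 0, node IM: I={C} ∪ M={A} → {A,C} (+1)
site 0, node IMR: IM={A,C} ∩ R={A} → {A} (+0)
site 0, node GIMR: G={T} ∪ IMR={A} → {A,T} (+1)
site 0, node GIMRT: GIMR={A,T} ∩ T={T} → {T} (+0)
site 0, node BFGIMRT: BF={A,G} ∪ GIMRT={T} → {A,G,T} (+1)
site 1, node BF: B={A} ∪ F={T} → {A,T} (+1)
site 1, node IM: I={T} ∪ M={C} → {C,T} (+1)
site 1, node IMR: IM={C,T} ∩ R={T} → {T} (+0)
site 1, node GIMR: G={C} ∪ IMR={T} → {C,T} (+1)
site 1, node GIMRT: GIMR={C,T} ∩ T={C} → {C} (+0)
site 1, node BFGIMRT: BF={A,T} ∪ GIMRT={C} → {A,C,T} (+1)
site 2, node BF: B={T} ∪ F={C} → {C,T} (+1)
site 2, node IM: I={T} ∪ M={C} → {C,T} (+1)
site 2, node IMR: IM={C,T} ∩ R={T} → {T} (+0)
site 2, node GIMR: G={G} ∪ IMR={T} → {G,T} (+1)
site 2, node GIMRT: GIMR={G,T} ∪ T={C} → {C,G,T} (+1)
site 2, node BFGIMRT: BF={C,T} ∩ GIMRT={C,G,T} → {C,T} (+0)
site 3, node BF: B={C} ∩ F={C} → {C} (+0)
site 3, node IM: I={T} ∪ M={G} → {G,T} (+1)
site 3, node IMR: IM={G,T} ∩ R={G} → {G} (+0)
site 3, node GIMR: G={A} ∪ IMR={G} → {A,G} (+1)
site 3, node GIMRT: GIMR={A,G} ∩ T={G} → {G} (+0)
site 3, node BFGIMRT: BF={C} ∪ GIMRT={G} → {C,G} (+1)
site 4, node BF: B={T} ∩ F={T} → {T} (+0)
site 4, node IM: I={G} ∪ M={A} → {A,G} (+1)
site 4, node IMR: IM={A,G} ∩ R={G} → {G} (+0)
site 4, node GIMR: G={A} ∪ IMR={G} → {A,G} (+1)
site 4, node GIMRT: GIMR={A,G} ∩ T={G} → {G} (+0)
site 4, node BFGIMRT: BF={T} ∪ GIMRT={G} → {G,T} (+1)
per-site changes: [4, 4, 4, 3, 3]; total = 18

4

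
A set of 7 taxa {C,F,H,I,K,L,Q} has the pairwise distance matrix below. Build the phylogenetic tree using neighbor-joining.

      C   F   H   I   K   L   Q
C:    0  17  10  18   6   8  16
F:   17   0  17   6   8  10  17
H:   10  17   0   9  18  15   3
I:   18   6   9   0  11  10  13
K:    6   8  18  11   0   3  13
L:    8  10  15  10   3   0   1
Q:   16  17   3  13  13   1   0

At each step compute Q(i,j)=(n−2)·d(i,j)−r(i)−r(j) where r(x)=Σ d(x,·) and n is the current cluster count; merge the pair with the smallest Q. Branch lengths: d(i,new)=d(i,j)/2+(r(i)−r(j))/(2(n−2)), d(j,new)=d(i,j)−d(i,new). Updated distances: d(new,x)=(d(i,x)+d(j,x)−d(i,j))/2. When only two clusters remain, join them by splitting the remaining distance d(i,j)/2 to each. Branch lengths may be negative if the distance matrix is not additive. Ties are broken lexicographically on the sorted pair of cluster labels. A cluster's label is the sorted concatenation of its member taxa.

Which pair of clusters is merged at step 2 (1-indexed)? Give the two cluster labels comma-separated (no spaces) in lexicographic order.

step 1: merge (H,Q) at d=3, Q=-120; branch lengths H→12/5, Q→3/5; new cluster HQ
  updated: d(C,HQ)=23/2, d(F,HQ)=31/2, d(HQ,I)=19/2, d(HQ,K)=14, d(HQ,L)=13/2
step 2: merge (F,I) at d=6, Q=-87; branch lengths F→13/4, I→11/4; new cluster FI
  updated: d(C,FI)=29/2, d(FI,HQ)=19/2, d(FI,K)=13/2, d(FI,L)=7
step 3: merge (C,K) at d=6, Q=-103/2; branch lengths C→19/4, K→5/4; new cluster CK
  updated: d(CK,FI)=15/2, d(CK,HQ)=39/4, d(CK,L)=5/2
step 4: merge (CK,L) at d=5/2, Q=-123/4; branch lengths CK→35/16, L→5/16; new cluster CKL
  updated: d(CKL,FI)=6, d(CKL,HQ)=55/8
step 5: merge (CKL,FI) at d=6, Q=-179/8; branch lengths CKL→27/16, FI→69/16; new cluster CFIKL
  updated: d(CFIKL,HQ)=83/16
step 6: merge (CFIKL,HQ) at d=83/16; branch lengths CFIKL→83/32, HQ→83/32; new cluster CFHIKLQ
final tree: ((((C:19/4,K:5/4):35/16,L:5/16):27/16,(F:13/4,I:11/4):69/16):83/32,(H:12/5,Q:3/5):83/32)
total length: 459/16

F,I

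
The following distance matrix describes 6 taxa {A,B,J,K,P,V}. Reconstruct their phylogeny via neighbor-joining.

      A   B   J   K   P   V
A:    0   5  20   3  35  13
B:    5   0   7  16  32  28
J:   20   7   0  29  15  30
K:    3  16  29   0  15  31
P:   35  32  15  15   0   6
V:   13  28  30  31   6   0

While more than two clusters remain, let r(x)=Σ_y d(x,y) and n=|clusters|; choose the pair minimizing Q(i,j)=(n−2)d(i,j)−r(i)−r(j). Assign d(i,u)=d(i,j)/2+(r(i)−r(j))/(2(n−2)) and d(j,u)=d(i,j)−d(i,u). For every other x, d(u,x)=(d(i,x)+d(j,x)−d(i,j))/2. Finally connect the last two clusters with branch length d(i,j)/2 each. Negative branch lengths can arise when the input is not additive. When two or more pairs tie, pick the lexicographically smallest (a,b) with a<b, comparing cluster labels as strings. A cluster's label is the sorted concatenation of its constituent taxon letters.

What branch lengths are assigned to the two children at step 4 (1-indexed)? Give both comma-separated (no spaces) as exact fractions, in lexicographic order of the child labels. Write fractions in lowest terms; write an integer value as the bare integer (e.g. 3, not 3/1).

47/8,53/8

step 1: merge (P,V) at d=6, Q=-187; branch lengths P→19/8, V→29/8; new cluster PV
  updated: d(A,PV)=21, d(B,PV)=27, d(J,PV)=39/2, d(K,PV)=20
step 2: merge (B,J) at d=7, Q=-219/2; branch lengths B→1/12, J→83/12; new cluster BJ
  updated: d(A,BJ)=9, d(BJ,K)=19, d(BJ,PV)=79/4
step 3: merge (A,K) at d=3, Q=-69; branch lengths A→-3/4, K→15/4; new cluster AK
  updated: d(AK,BJ)=25/2, d(AK,PV)=19
step 4: merge (AK,BJ) at d=25/2, Q=-205/4; branch lengths AK→47/8, BJ→53/8; new cluster ABJK
  updated: d(ABJK,PV)=105/8
step 5: merge (ABJK,PV) at d=105/8; branch lengths ABJK→105/16, PV→105/16; new cluster ABJKPV
final tree: (((A:-3/4,K:15/4):47/8,(B:1/12,J:83/12):53/8):105/16,(P:19/8,V:29/8):105/16)
total length: 333/8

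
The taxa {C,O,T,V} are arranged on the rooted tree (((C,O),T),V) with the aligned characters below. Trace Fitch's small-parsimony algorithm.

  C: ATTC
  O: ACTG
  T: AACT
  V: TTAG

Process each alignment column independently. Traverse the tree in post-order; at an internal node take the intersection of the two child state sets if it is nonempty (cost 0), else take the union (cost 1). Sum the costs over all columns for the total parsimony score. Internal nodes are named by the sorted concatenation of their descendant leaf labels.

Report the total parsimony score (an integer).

7

site 0, node CO: C={A} ∩ O={A} → {A} (+0)
site 0, node COT: CO={A} ∩ T={A} → {A} (+0)
site 0, node COTV: COT={A} ∪ V={T} → {A,T} (+1)
site 1, node CO: C={T} ∪ O={C} → {C,T} (+1)
site 1, node COT: CO={C,T} ∪ T={A} → {A,C,T} (+1)
site 1, node COTV: COT={A,C,T} ∩ V={T} → {T} (+0)
site 2, node CO: C={T} ∩ O={T} → {T} (+0)
site 2, node COT: CO={T} ∪ T={C} → {C,T} (+1)
site 2, node COTV: COT={C,T} ∪ V={A} → {A,C,T} (+1)
site 3, node CO: C={C} ∪ O={G} → {C,G} (+1)
site 3, node COT: CO={C,G} ∪ T={T} → {C,G,T} (+1)
site 3, node COTV: COT={C,G,T} ∩ V={G} → {G} (+0)
per-site changes: [1, 2, 2, 2]; total = 7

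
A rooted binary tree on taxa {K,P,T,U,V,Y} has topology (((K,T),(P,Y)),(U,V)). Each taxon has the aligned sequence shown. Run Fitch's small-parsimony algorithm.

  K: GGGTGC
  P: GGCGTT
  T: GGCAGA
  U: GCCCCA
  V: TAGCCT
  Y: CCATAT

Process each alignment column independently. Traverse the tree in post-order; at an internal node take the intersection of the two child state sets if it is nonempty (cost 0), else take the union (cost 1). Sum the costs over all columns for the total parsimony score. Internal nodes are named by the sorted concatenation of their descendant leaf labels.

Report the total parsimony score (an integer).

17

KT@0: {G} ∩ {G} = {G} (intersection, +0)
PY@0: {G} ∪ {C} = {C,G} (union, +1)
KPTY@0: {G} ∩ {C,G} = {G} (intersection, +0)
UV@0: {G} ∪ {T} = {G,T} (union, +1)
KPTUVY@0: {G} ∩ {G,T} = {G} (intersection, +0)
KT@1: {G} ∩ {G} = {G} (intersection, +0)
PY@1: {G} ∪ {C} = {C,G} (union, +1)
KPTY@1: {G} ∩ {C,G} = {G} (intersection, +0)
UV@1: {C} ∪ {A} = {A,C} (union, +1)
KPTUVY@1: {G} ∪ {A,C} = {A,C,G} (union, +1)
KT@2: {G} ∪ {C} = {C,G} (union, +1)
PY@2: {C} ∪ {A} = {A,C} (union, +1)
KPTY@2: {C,G} ∩ {A,C} = {C} (intersection, +0)
UV@2: {C} ∪ {G} = {C,G} (union, +1)
KPTUVY@2: {C} ∩ {C,G} = {C} (intersection, +0)
KT@3: {T} ∪ {A} = {A,T} (union, +1)
PY@3: {G} ∪ {T} = {G,T} (union, +1)
KPTY@3: {A,T} ∩ {G,T} = {T} (intersection, +0)
UV@3: {C} ∩ {C} = {C} (intersection, +0)
KPTUVY@3: {T} ∪ {C} = {C,T} (union, +1)
KT@4: {G} ∩ {G} = {G} (intersection, +0)
PY@4: {T} ∪ {A} = {A,T} (union, +1)
KPTY@4: {G} ∪ {A,T} = {A,G,T} (union, +1)
UV@4: {C} ∩ {C} = {C} (intersection, +0)
KPTUVY@4: {A,G,T} ∪ {C} = {A,C,G,T} (union, +1)
KT@5: {C} ∪ {A} = {A,C} (union, +1)
PY@5: {T} ∩ {T} = {T} (intersection, +0)
KPTY@5: {A,C} ∪ {T} = {A,C,T} (union, +1)
UV@5: {A} ∪ {T} = {A,T} (union, +1)
KPTUVY@5: {A,C,T} ∩ {A,T} = {A,T} (intersection, +0)
per-site changes: [2, 3, 3, 3, 3, 3]; total = 17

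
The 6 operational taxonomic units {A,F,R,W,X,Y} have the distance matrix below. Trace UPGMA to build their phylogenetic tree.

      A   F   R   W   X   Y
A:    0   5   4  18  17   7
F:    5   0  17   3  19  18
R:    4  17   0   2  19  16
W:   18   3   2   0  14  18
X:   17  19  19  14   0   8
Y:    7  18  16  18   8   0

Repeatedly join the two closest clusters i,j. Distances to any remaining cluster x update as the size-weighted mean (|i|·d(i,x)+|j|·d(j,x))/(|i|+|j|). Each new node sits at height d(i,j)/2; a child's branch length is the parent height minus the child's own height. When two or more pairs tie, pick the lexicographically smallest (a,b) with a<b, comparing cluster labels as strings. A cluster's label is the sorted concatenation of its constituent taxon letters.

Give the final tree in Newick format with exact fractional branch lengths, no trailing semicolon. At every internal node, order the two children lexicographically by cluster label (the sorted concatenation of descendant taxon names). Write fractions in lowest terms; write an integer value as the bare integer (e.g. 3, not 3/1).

(((A:5/2,F:5/2):11/4,(R:1,W:1):17/4):11/4,(X:4,Y:4):4)

iteration 1: select R,W (d=2); attach at lengths (1, 1); label the merged cluster RW
  updated: d(A,RW)=11, d(F,RW)=10, d(RW,X)=33/2, d(RW,Y)=17
iteration 2: select A,F (d=5); attach at lengths (5/2, 5/2); label the merged cluster AF
  updated: d(AF,RW)=21/2, d(AF,X)=18, d(AF,Y)=25/2
iteration 3: select X,Y (d=8); attach at lengths (4, 4); label the merged cluster XY
  updated: d(AF,XY)=61/4, d(RW,XY)=67/4
iteration 4: select AF,RW (d=21/2); attach at lengths (11/4, 17/4); label the merged cluster AFRW
  updated: d(AFRW,XY)=16
iteration 5: select AFRW,XY (d=16); attach at lengths (11/4, 4); label the merged cluster AFRWXY
final tree: (((A:5/2,F:5/2):11/4,(R:1,W:1):17/4):11/4,(X:4,Y:4):4)
total length: 115/4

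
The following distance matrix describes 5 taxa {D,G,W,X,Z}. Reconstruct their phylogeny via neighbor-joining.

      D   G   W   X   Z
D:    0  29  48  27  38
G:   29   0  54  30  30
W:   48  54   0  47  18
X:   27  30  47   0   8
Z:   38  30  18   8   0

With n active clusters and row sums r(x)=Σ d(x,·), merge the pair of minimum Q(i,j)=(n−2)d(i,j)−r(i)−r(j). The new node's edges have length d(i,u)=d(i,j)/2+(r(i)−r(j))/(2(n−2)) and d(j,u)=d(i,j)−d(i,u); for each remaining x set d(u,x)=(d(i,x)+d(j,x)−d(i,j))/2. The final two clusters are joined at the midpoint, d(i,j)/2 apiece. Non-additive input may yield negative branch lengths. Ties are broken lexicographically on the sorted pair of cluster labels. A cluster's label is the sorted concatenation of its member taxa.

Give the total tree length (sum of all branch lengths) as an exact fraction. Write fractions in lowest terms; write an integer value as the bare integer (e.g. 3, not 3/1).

iteration 1: select W,Z (d=18, Q=-207); attach at lengths (127/6, -19/6); label the merged cluster WZ
  updated: d(D,WZ)=34, d(G,WZ)=33, d(WZ,X)=37/2
iteration 2: select D,G (d=29, Q=-124); attach at lengths (14, 15); label the merged cluster DG
  updated: d(DG,WZ)=19, d(DG,X)=14
iteration 3: select DG,WZ (d=19, Q=-103/2); attach at lengths (29/4, 47/4); label the merged cluster DGWZ
  updated: d(DGWZ,X)=27/4
iteration 4: select DGWZ,X (d=27/4); attach at lengths (27/8, 27/8); label the merged cluster DGWXZ
final tree: (((D:14,G:15):29/4,(W:127/6,Z:-19/6):47/4):27/8,X:27/8)
total length: 291/4

291/4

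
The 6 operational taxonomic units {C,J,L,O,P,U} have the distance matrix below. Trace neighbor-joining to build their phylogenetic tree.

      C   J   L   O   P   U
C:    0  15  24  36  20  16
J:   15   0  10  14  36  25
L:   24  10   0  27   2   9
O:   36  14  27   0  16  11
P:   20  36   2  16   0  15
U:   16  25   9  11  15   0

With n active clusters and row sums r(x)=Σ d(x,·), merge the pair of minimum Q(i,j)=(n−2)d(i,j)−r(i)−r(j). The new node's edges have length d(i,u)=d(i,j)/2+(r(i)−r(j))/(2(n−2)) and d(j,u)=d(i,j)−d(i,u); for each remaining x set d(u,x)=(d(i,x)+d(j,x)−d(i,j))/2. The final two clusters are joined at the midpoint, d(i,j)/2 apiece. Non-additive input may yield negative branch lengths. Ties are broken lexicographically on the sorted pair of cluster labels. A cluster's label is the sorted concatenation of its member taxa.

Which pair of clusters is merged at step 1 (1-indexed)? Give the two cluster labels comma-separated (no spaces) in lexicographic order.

1. join L+P (d=2, Q=-153) ⇒ LP; edges |L|=-9/8, |P|=25/8
  updated: d(C,LP)=21, d(J,LP)=22, d(LP,O)=41/2, d(LP,U)=11
2. join C+J (d=15, Q=-119) ⇒ CJ; edges |C|=19/2, |J|=11/2
  updated: d(CJ,LP)=14, d(CJ,O)=35/2, d(CJ,U)=13
3. join CJ+LP (d=14, Q=-62) ⇒ CJLP; edges |CJ|=27/4, |LP|=29/4
  updated: d(CJLP,O)=12, d(CJLP,U)=5
4. join CJLP+O (d=12, Q=-28) ⇒ CJLOP; edges |CJLP|=3, |O|=9
  updated: d(CJLOP,U)=2
5. join CJLOP+U (d=2) ⇒ CJLOPU; edges |CJLOP|=1, |U|=1
final tree: ((((C:19/2,J:11/2):27/4,(L:-9/8,P:25/8):29/4):3,O:9):1,U:1)
total length: 45

L,P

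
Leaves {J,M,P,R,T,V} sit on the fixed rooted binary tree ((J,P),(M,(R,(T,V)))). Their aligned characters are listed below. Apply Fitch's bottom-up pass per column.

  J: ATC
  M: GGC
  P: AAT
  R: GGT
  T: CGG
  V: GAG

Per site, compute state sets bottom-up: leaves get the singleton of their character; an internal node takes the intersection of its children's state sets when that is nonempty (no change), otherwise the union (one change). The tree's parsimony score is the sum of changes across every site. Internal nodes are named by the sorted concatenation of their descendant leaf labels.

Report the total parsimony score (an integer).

site 0, node JP: J={A} ∩ P={A} → {A} (+0)
site 0, node TV: T={C} ∪ V={G} → {C,G} (+1)
site 0, node RTV: R={G} ∩ TV={C,G} → {G} (+0)
site 0, node MRTV: M={G} ∩ RTV={G} → {G} (+0)
site 0, node JMPRTV: JP={A} ∪ MRTV={G} → {A,G} (+1)
site 1, node JP: J={T} ∪ P={A} → {A,T} (+1)
site 1, node TV: T={G} ∪ V={A} → {A,G} (+1)
site 1, node RTV: R={G} ∩ TV={A,G} → {G} (+0)
site 1, node MRTV: M={G} ∩ RTV={G} → {G} (+0)
site 1, node JMPRTV: JP={A,T} ∪ MRTV={G} → {A,G,T} (+1)
site 2, node JP: J={C} ∪ P={T} → {C,T} (+1)
site 2, node TV: T={G} ∩ V={G} → {G} (+0)
site 2, node RTV: R={T} ∪ TV={G} → {G,T} (+1)
site 2, node MRTV: M={C} ∪ RTV={G,T} → {C,G,T} (+1)
site 2, node JMPRTV: JP={C,T} ∩ MRTV={C,G,T} → {C,T} (+0)
per-site changes: [2, 3, 3]; total = 8

8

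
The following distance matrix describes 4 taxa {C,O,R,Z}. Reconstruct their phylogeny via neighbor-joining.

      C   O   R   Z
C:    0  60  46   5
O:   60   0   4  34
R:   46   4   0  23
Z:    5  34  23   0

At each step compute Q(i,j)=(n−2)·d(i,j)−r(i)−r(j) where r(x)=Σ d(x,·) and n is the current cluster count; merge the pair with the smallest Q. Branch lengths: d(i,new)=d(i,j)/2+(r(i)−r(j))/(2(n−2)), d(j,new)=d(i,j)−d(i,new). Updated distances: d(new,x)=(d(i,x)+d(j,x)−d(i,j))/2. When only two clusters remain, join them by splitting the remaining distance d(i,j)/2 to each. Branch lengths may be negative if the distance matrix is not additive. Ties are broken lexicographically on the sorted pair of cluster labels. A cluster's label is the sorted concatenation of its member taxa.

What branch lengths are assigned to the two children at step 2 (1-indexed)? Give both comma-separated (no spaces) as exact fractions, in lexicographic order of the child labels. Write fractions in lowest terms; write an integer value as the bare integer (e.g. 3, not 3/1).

145/4,33/4

step 1: merge (C,Z) at d=5, Q=-163; branch lengths C→59/4, Z→-39/4; new cluster CZ
  updated: d(CZ,O)=89/2, d(CZ,R)=32
step 2: merge (CZ,O) at d=89/2, Q=-161/2; branch lengths CZ→145/4, O→33/4; new cluster COZ
  updated: d(COZ,R)=-17/4
step 3: merge (COZ,R) at d=-17/4; branch lengths COZ→-17/8, R→-17/8; new cluster CORZ
final tree: (((C:59/4,Z:-39/4):145/4,O:33/4):-17/8,R:-17/8)
total length: 181/4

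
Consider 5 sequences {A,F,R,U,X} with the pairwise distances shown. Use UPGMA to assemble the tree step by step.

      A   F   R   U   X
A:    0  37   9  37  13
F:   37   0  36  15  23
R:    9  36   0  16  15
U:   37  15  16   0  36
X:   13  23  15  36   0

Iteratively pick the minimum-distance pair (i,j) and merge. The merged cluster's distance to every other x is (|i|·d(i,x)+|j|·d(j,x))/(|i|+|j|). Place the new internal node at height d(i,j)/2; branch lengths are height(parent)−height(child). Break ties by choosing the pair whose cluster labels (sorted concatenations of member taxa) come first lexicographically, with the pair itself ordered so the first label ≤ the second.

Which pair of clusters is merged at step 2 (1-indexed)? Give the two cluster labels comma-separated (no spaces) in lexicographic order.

iteration 1: select A,R (d=9); attach at lengths (9/2, 9/2); label the merged cluster AR
  updated: d(AR,F)=73/2, d(AR,U)=53/2, d(AR,X)=14
iteration 2: select AR,X (d=14); attach at lengths (5/2, 7); label the merged cluster ARX
  updated: d(ARX,F)=32, d(ARX,U)=89/3
iteration 3: select F,U (d=15); attach at lengths (15/2, 15/2); label the merged cluster FU
  updated: d(ARX,FU)=185/6
iteration 4: select ARX,FU (d=185/6); attach at lengths (101/12, 95/12); label the merged cluster AFRUX
final tree: (((A:9/2,R:9/2):5/2,X:7):101/12,(F:15/2,U:15/2):95/12)
total length: 299/6

AR,X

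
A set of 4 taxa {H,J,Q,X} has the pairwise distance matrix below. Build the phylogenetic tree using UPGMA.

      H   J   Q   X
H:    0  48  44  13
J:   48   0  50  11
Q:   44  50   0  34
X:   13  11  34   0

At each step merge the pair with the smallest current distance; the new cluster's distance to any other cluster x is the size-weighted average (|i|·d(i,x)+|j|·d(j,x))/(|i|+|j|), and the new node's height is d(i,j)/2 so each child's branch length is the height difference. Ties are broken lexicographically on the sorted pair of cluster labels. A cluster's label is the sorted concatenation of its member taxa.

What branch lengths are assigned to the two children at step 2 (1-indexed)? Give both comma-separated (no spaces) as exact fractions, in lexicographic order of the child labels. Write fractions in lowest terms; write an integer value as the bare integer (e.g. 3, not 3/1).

61/4,39/4

iteration 1: select J,X (d=11); attach at lengths (11/2, 11/2); label the merged cluster JX
  updated: d(H,JX)=61/2, d(JX,Q)=42
iteration 2: select H,JX (d=61/2); attach at lengths (61/4, 39/4); label the merged cluster HJX
  updated: d(HJX,Q)=128/3
iteration 3: select HJX,Q (d=128/3); attach at lengths (73/12, 64/3); label the merged cluster HJQX
final tree: ((H:61/4,(J:11/2,X:11/2):39/4):73/12,Q:64/3)
total length: 761/12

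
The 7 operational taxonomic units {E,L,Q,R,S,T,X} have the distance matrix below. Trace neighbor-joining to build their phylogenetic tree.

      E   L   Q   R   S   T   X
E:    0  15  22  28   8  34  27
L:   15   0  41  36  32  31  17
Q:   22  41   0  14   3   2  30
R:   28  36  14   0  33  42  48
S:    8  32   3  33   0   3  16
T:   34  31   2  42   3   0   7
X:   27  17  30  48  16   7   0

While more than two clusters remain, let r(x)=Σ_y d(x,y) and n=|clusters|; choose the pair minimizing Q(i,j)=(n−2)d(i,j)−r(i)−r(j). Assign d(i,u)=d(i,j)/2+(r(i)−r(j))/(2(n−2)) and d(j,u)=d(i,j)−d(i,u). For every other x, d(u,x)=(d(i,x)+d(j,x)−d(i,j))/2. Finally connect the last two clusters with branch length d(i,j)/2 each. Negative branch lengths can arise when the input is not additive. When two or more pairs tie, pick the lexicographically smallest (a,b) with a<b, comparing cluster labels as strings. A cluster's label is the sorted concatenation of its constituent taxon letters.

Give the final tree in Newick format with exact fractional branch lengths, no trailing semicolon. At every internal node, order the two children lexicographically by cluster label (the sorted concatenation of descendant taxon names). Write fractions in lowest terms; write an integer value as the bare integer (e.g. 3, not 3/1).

((((E:71/16,L:169/16):129/16,(Q:-19/10,R:159/10):147/16):53/16,S:-3/16):99/32,(T:1/4,X:27/4):99/32)

step 1: merge (Q,R) at d=14, Q=-243; branch lengths Q→-19/10, R→159/10; new cluster QR
  updated: d(E,QR)=18, d(L,QR)=63/2, d(QR,S)=11, d(QR,T)=15, d(QR,X)=32
step 2: merge (E,L) at d=15, Q=-337/2; branch lengths E→71/16, L→169/16; new cluster EL
  updated: d(EL,QR)=69/4, d(EL,S)=25/2, d(EL,T)=25, d(EL,X)=29/2
step 3: merge (T,X) at d=7, Q=-197/2; branch lengths T→1/4, X→27/4; new cluster TX
  updated: d(EL,TX)=65/4, d(QR,TX)=20, d(S,TX)=6
step 4: merge (EL,QR) at d=69/4, Q=-239/4; branch lengths EL→129/16, QR→147/16; new cluster ELQR
  updated: d(ELQR,S)=25/8, d(ELQR,TX)=19/2
step 5: merge (ELQR,S) at d=25/8, Q=-149/8; branch lengths ELQR→53/16, S→-3/16; new cluster ELQRS
  updated: d(ELQRS,TX)=99/16
step 6: merge (ELQRS,TX) at d=99/16; branch lengths ELQRS→99/32, TX→99/32; new cluster ELQRSTX
final tree: ((((E:71/16,L:169/16):129/16,(Q:-19/10,R:159/10):147/16):53/16,S:-3/16):99/32,(T:1/4,X:27/4):99/32)
total length: 1001/16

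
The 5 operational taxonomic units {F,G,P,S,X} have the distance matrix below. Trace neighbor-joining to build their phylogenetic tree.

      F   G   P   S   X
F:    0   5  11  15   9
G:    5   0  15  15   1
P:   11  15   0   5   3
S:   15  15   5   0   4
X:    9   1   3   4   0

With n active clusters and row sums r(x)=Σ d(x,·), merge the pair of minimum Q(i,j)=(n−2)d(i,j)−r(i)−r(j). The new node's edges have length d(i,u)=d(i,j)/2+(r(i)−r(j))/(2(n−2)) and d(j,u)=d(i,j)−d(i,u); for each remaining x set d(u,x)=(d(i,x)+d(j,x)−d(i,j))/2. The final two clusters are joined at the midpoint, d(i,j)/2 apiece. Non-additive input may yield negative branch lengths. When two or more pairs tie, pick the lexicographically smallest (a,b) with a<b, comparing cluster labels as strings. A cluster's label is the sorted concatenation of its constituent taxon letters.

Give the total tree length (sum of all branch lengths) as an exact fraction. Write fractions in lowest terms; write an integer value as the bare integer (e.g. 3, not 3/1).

1. join F+G (d=5, Q=-61) ⇒ FG; edges |F|=19/6, |G|=11/6
  updated: d(FG,P)=21/2, d(FG,S)=25/2, d(FG,X)=5/2
2. join FG+X (d=5/2, Q=-30) ⇒ FGX; edges |FG|=21/4, |X|=-11/4
  updated: d(FGX,P)=11/2, d(FGX,S)=7
3. join FGX+P (d=11/2, Q=-35/2) ⇒ FGPX; edges |FGX|=15/4, |P|=7/4
  updated: d(FGPX,S)=13/4
4. join FGPX+S (d=13/4) ⇒ FGPSX; edges |FGPX|=13/8, |S|=13/8
final tree: ((((F:19/6,G:11/6):21/4,X:-11/4):15/4,P:7/4):13/8,S:13/8)
total length: 65/4

65/4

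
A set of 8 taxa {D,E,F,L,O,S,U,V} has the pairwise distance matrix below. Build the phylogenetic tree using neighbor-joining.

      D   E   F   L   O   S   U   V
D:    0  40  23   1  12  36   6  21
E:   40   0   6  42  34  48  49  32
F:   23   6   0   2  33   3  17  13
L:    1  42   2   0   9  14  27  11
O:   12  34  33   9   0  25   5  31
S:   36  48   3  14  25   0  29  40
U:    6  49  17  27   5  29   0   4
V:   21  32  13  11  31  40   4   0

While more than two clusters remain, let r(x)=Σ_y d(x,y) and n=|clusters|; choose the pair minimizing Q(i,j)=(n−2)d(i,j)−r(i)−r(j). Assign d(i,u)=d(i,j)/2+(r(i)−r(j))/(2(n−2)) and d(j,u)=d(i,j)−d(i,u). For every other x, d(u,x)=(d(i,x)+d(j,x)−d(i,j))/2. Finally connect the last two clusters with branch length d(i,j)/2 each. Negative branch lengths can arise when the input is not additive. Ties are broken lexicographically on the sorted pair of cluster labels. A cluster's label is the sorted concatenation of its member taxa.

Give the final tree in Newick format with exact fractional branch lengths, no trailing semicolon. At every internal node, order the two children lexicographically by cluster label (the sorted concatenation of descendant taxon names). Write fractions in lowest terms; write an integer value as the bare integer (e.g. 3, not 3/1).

iteration 1: select E,F (d=6, Q=-312); attach at lengths (95/6, -59/6); label the merged cluster EF
  updated: d(D,EF)=57/2, d(EF,L)=19, d(EF,O)=61/2, d(EF,S)=45/2, d(EF,U)=30, d(EF,V)=39/2
iteration 2: select U,V (d=4, Q=-415/2); attach at lengths (-11/20, 91/20); label the merged cluster UV
  updated: d(D,UV)=23/2, d(EF,UV)=91/4, d(L,UV)=17, d(O,UV)=16, d(S,UV)=65/2
iteration 3: select EF,S (d=45/2, Q=-653/4); attach at lengths (333/32, 387/32); label the merged cluster EFS
  updated: d(D,EFS)=21, d(EFS,L)=21/4, d(EFS,O)=33/2, d(EFS,UV)=131/8
iteration 4: select EFS,L (d=21/4, Q=-605/8); attach at lengths (341/48, -89/48); label the merged cluster EFLS
  updated: d(D,EFLS)=67/8, d(EFLS,O)=81/8, d(EFLS,UV)=225/16
iteration 5: select D,UV (d=23/2, Q=-807/16); attach at lengths (213/64, 523/64); label the merged cluster DUV
  updated: d(DUV,EFLS)=175/32, d(DUV,O)=33/4
iteration 6: select DUV,EFLS (d=175/32, Q=-763/32); attach at lengths (115/64, 235/64); label the merged cluster DEFLSUV
  updated: d(DEFLSUV,O)=413/64
iteration 7: select DEFLSUV,O (d=413/64); attach at lengths (413/128, 413/128); label the merged cluster DEFLOSUV
final tree: (((D:213/64,(U:-11/20,V:91/20):523/64):115/64,(((E:95/6,F:-59/6):333/32,S:387/32):341/48,L:-89/48):235/64):413/128,O:413/128)
total length: 3915/64

(((D:213/64,(U:-11/20,V:91/20):523/64):115/64,(((E:95/6,F:-59/6):333/32,S:387/32):341/48,L:-89/48):235/64):413/128,O:413/128)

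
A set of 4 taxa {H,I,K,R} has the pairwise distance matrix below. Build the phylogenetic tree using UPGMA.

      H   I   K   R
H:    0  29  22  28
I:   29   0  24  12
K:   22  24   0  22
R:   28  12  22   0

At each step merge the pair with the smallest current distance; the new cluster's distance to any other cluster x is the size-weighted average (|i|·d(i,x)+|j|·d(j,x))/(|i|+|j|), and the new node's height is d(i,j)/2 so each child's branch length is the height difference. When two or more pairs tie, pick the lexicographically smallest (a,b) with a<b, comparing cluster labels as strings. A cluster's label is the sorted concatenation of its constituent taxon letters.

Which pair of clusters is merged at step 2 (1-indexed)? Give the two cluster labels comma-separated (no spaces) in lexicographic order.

H,K

iteration 1: select I,R (d=12); attach at lengths (6, 6); label the merged cluster IR
  updated: d(H,IR)=57/2, d(IR,K)=23
iteration 2: select H,K (d=22); attach at lengths (11, 11); label the merged cluster HK
  updated: d(HK,IR)=103/4
iteration 3: select HK,IR (d=103/4); attach at lengths (15/8, 55/8); label the merged cluster HIKR
final tree: ((H:11,K:11):15/8,(I:6,R:6):55/8)
total length: 171/4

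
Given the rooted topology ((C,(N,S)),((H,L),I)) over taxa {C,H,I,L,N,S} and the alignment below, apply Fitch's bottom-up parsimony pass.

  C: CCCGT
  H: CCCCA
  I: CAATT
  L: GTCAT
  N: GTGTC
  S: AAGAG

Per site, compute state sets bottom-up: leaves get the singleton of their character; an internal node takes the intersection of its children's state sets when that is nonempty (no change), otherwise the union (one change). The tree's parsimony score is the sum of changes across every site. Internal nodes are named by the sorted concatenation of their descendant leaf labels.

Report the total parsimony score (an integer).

16

site 0, node NS: N={G} ∪ S={A} → {A,G} (+1)
site 0, node CNS: C={C} ∪ NS={A,G} → {A,C,G} (+1)
site 0, node HL: H={C} ∪ L={G} → {C,G} (+1)
site 0, node HIL: HL={C,G} ∩ I={C} → {C} (+0)
site 0, node CHILNS: CNS={A,C,G} ∩ HIL={C} → {C} (+0)
site 1, node NS: N={T} ∪ S={A} → {A,T} (+1)
site 1, node CNS: C={C} ∪ NS={A,T} → {A,C,T} (+1)
site 1, node HL: H={C} ∪ L={T} → {C,T} (+1)
site 1, node HIL: HL={C,T} ∪ I={A} → {A,C,T} (+1)
site 1, node CHILNS: CNS={A,C,T} ∩ HIL={A,C,T} → {A,C,T} (+0)
site 2, node NS: N={G} ∩ S={G} → {G} (+0)
site 2, node CNS: C={C} ∪ NS={G} → {C,G} (+1)
site 2, node HL: H={C} ∩ L={C} → {C} (+0)
site 2, node HIL: HL={C} ∪ I={A} → {A,C} (+1)
site 2, node CHILNS: CNS={C,G} ∩ HIL={A,C} → {C} (+0)
site 3, node NS: N={T} ∪ S={A} → {A,T} (+1)
site 3, node CNS: C={G} ∪ NS={A,T} → {A,G,T} (+1)
site 3, node HL: H={C} ∪ L={A} → {A,C} (+1)
site 3, node HIL: HL={A,C} ∪ I={T} → {A,C,T} (+1)
site 3, node CHILNS: CNS={A,G,T} ∩ HIL={A,C,T} → {A,T} (+0)
site 4, node NS: N={C} ∪ S={G} → {C,G} (+1)
site 4, node CNS: C={T} ∪ NS={C,G} → {C,G,T} (+1)
site 4, node HL: H={A} ∪ L={T} → {A,T} (+1)
site 4, node HIL: HL={A,T} ∩ I={T} → {T} (+0)
site 4, node CHILNS: CNS={C,G,T} ∩ HIL={T} → {T} (+0)
per-site changes: [3, 4, 2, 4, 3]; total = 16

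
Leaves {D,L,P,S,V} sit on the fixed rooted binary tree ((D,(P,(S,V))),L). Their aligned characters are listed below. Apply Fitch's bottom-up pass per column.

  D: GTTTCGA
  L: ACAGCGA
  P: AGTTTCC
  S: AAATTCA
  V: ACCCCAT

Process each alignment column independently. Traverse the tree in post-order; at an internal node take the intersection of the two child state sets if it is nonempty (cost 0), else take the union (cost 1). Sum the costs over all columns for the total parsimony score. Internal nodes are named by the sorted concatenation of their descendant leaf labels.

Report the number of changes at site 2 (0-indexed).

3

[col 0] SV: children S:{A}, V:{A} ∩→ {A}; cost 0
[col 0] PSV: children P:{A}, SV:{A} ∩→ {A}; cost 0
[col 0] DPSV: children D:{G}, PSV:{A} ∪→ {A,G}; cost 1
[col 0] DLPSV: children DPSV:{A,G}, L:{A} ∩→ {A}; cost 0
[col 1] SV: children S:{A}, V:{C} ∪→ {A,C}; cost 1
[col 1] PSV: children P:{G}, SV:{A,C} ∪→ {A,C,G}; cost 1
[col 1] DPSV: children D:{T}, PSV:{A,C,G} ∪→ {A,C,G,T}; cost 1
[col 1] DLPSV: children DPSV:{A,C,G,T}, L:{C} ∩→ {C}; cost 0
[col 2] SV: children S:{A}, V:{C} ∪→ {A,C}; cost 1
[col 2] PSV: children P:{T}, SV:{A,C} ∪→ {A,C,T}; cost 1
[col 2] DPSV: children D:{T}, PSV:{A,C,T} ∩→ {T}; cost 0
[col 2] DLPSV: children DPSV:{T}, L:{A} ∪→ {A,T}; cost 1
[col 3] SV: children S:{T}, V:{C} ∪→ {C,T}; cost 1
[col 3] PSV: children P:{T}, SV:{C,T} ∩→ {T}; cost 0
[col 3] DPSV: children D:{T}, PSV:{T} ∩→ {T}; cost 0
[col 3] DLPSV: children DPSV:{T}, L:{G} ∪→ {G,T}; cost 1
[col 4] SV: children S:{T}, V:{C} ∪→ {C,T}; cost 1
[col 4] PSV: children P:{T}, SV:{C,T} ∩→ {T}; cost 0
[col 4] DPSV: children D:{C}, PSV:{T} ∪→ {C,T}; cost 1
[col 4] DLPSV: children DPSV:{C,T}, L:{C} ∩→ {C}; cost 0
[col 5] SV: children S:{C}, V:{A} ∪→ {A,C}; cost 1
[col 5] PSV: children P:{C}, SV:{A,C} ∩→ {C}; cost 0
[col 5] DPSV: children D:{G}, PSV:{C} ∪→ {C,G}; cost 1
[col 5] DLPSV: children DPSV:{C,G}, L:{G} ∩→ {G}; cost 0
[col 6] SV: children S:{A}, V:{T} ∪→ {A,T}; cost 1
[col 6] PSV: children P:{C}, SV:{A,T} ∪→ {A,C,T}; cost 1
[col 6] DPSV: children D:{A}, PSV:{A,C,T} ∩→ {A}; cost 0
[col 6] DLPSV: children DPSV:{A}, L:{A} ∩→ {A}; cost 0
per-site changes: [1, 3, 3, 2, 2, 2, 2]; total = 15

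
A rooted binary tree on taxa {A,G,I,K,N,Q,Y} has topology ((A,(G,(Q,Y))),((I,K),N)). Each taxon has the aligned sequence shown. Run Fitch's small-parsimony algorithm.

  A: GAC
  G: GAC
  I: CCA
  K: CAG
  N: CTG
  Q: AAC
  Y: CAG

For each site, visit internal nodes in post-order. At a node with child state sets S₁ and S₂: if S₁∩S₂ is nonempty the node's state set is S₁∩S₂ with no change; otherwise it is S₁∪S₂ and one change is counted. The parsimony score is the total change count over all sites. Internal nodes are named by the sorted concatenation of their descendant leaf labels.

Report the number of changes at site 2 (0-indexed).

3

site 0, node QY: Q={A} ∪ Y={C} → {A,C} (+1)
site 0, node GQY: G={G} ∪ QY={A,C} → {A,C,G} (+1)
site 0, node AGQY: A={G} ∩ GQY={A,C,G} → {G} (+0)
site 0, node IK: I={C} ∩ K={C} → {C} (+0)
site 0, node IKN: IK={C} ∩ N={C} → {C} (+0)
site 0, node AGIKNQY: AGQY={G} ∪ IKN={C} → {C,G} (+1)
site 1, node QY: Q={A} ∩ Y={A} → {A} (+0)
site 1, node GQY: G={A} ∩ QY={A} → {A} (+0)
site 1, node AGQY: A={A} ∩ GQY={A} → {A} (+0)
site 1, node IK: I={C} ∪ K={A} → {A,C} (+1)
site 1, node IKN: IK={A,C} ∪ N={T} → {A,C,T} (+1)
site 1, node AGIKNQY: AGQY={A} ∩ IKN={A,C,T} → {A} (+0)
site 2, node QY: Q={C} ∪ Y={G} → {C,G} (+1)
site 2, node GQY: G={C} ∩ QY={C,G} → {C} (+0)
site 2, node AGQY: A={C} ∩ GQY={C} → {C} (+0)
site 2, node IK: I={A} ∪ K={G} → {A,G} (+1)
site 2, node IKN: IK={A,G} ∩ N={G} → {G} (+0)
site 2, node AGIKNQY: AGQY={C} ∪ IKN={G} → {C,G} (+1)
per-site changes: [3, 2, 3]; total = 8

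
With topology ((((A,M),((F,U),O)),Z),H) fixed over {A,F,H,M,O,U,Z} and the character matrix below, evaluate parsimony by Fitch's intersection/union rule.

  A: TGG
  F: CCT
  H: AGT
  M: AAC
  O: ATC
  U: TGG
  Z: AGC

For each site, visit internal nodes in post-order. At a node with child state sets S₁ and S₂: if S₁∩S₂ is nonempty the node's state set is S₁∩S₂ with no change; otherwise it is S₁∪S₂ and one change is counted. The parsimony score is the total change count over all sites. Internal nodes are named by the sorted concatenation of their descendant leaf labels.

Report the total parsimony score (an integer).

10

[col 0] AM: children A:{T}, M:{A} ∪→ {A,T}; cost 1
[col 0] FU: children F:{C}, U:{T} ∪→ {C,T}; cost 1
[col 0] FOU: children FU:{C,T}, O:{A} ∪→ {A,C,T}; cost 1
[col 0] AFMOU: children AM:{A,T}, FOU:{A,C,T} ∩→ {A,T}; cost 0
[col 0] AFMOUZ: children AFMOU:{A,T}, Z:{A} ∩→ {A}; cost 0
[col 0] AFHMOUZ: children AFMOUZ:{A}, H:{A} ∩→ {A}; cost 0
[col 1] AM: children A:{G}, M:{A} ∪→ {A,G}; cost 1
[col 1] FU: children F:{C}, U:{G} ∪→ {C,G}; cost 1
[col 1] FOU: children FU:{C,G}, O:{T} ∪→ {C,G,T}; cost 1
[col 1] AFMOU: children AM:{A,G}, FOU:{C,G,T} ∩→ {G}; cost 0
[col 1] AFMOUZ: children AFMOU:{G}, Z:{G} ∩→ {G}; cost 0
[col 1] AFHMOUZ: children AFMOUZ:{G}, H:{G} ∩→ {G}; cost 0
[col 2] AM: children A:{G}, M:{C} ∪→ {C,G}; cost 1
[col 2] FU: children F:{T}, U:{G} ∪→ {G,T}; cost 1
[col 2] FOU: children FU:{G,T}, O:{C} ∪→ {C,G,T}; cost 1
[col 2] AFMOU: children AM:{C,G}, FOU:{C,G,T} ∩→ {C,G}; cost 0
[col 2] AFMOUZ: children AFMOU:{C,G}, Z:{C} ∩→ {C}; cost 0
[col 2] AFHMOUZ: children AFMOUZ:{C}, H:{T} ∪→ {C,T}; cost 1
per-site changes: [3, 3, 4]; total = 10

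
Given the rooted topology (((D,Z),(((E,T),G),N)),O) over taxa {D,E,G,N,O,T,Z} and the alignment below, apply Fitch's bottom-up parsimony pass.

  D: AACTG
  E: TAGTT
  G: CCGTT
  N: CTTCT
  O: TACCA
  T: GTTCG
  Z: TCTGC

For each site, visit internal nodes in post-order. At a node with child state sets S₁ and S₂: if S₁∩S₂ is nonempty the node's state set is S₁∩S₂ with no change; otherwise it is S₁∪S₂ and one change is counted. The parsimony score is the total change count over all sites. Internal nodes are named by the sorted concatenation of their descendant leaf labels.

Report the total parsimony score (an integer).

site 0, node DZ: D={A} ∪ Z={T} → {A,T} (+1)
site 0, node ET: E={T} ∪ T={G} → {G,T} (+1)
site 0, node EGT: ET={G,T} ∪ G={C} → {C,G,T} (+1)
site 0, node EGNT: EGT={C,G,T} ∩ N={C} → {C} (+0)
site 0, node DEGNTZ: DZ={A,T} ∪ EGNT={C} → {A,C,T} (+1)
site 0, node DEGNOTZ: DEGNTZ={A,C,T} ∩ O={T} → {T} (+0)
site 1, node DZ: D={A} ∪ Z={C} → {A,C} (+1)
site 1, node ET: E={A} ∪ T={T} → {A,T} (+1)
site 1, node EGT: ET={A,T} ∪ G={C} → {A,C,T} (+1)
site 1, node EGNT: EGT={A,C,T} ∩ N={T} → {T} (+0)
site 1, node DEGNTZ: DZ={A,C} ∪ EGNT={T} → {A,C,T} (+1)
site 1, node DEGNOTZ: DEGNTZ={A,C,T} ∩ O={A} → {A} (+0)
site 2, node DZ: D={C} ∪ Z={T} → {C,T} (+1)
site 2, node ET: E={G} ∪ T={T} → {G,T} (+1)
site 2, node EGT: ET={G,T} ∩ G={G} → {G} (+0)
site 2, node EGNT: EGT={G} ∪ N={T} → {G,T} (+1)
site 2, node DEGNTZ: DZ={C,T} ∩ EGNT={G,T} → {T} (+0)
site 2, node DEGNOTZ: DEGNTZ={T} ∪ O={C} → {C,T} (+1)
site 3, node DZ: D={T} ∪ Z={G} → {G,T} (+1)
site 3, node ET: E={T} ∪ T={C} → {C,T} (+1)
site 3, node EGT: ET={C,T} ∩ G={T} → {T} (+0)
site 3, node EGNT: EGT={T} ∪ N={C} → {C,T} (+1)
site 3, node DEGNTZ: DZ={G,T} ∩ EGNT={C,T} → {T} (+0)
site 3, node DEGNOTZ: DEGNTZ={T} ∪ O={C} → {C,T} (+1)
site 4, node DZ: D={G} ∪ Z={C} → {C,G} (+1)
site 4, node ET: E={T} ∪ T={G} → {G,T} (+1)
site 4, node EGT: ET={G,T} ∩ G={T} → {T} (+0)
site 4, node EGNT: EGT={T} ∩ N={T} → {T} (+0)
site 4, node DEGNTZ: DZ={C,G} ∪ EGNT={T} → {C,G,T} (+1)
site 4, node DEGNOTZ: DEGNTZ={C,G,T} ∪ O={A} → {A,C,G,T} (+1)
per-site changes: [4, 4, 4, 4, 4]; total = 20

20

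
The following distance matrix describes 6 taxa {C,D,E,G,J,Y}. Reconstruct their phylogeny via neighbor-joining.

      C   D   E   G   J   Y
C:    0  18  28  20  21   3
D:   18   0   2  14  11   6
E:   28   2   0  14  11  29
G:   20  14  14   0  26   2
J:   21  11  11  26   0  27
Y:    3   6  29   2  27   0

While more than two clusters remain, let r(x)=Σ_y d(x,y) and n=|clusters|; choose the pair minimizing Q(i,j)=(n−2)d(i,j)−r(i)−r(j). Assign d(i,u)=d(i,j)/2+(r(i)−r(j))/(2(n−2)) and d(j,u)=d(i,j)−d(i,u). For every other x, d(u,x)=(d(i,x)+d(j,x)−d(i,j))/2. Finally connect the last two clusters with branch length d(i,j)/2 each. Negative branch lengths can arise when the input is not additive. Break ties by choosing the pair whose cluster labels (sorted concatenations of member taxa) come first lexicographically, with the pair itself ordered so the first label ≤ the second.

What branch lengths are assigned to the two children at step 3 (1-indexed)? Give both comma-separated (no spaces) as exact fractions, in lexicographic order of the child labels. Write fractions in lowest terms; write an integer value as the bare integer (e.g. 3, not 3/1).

149/16,-29/16

iteration 1: select C,Y (d=3, Q=-145); attach at lengths (35/8, -11/8); label the merged cluster CY
  updated: d(CY,D)=21/2, d(CY,E)=27, d(CY,G)=19/2, d(CY,J)=45/2
iteration 2: select CY,G (d=19/2, Q=-209/2); attach at lengths (23/4, 15/4); label the merged cluster CGY
  updated: d(CGY,D)=15/2, d(CGY,E)=63/4, d(CGY,J)=39/2
iteration 3: select CGY,D (d=15/2, Q=-193/4); attach at lengths (149/16, -29/16); label the merged cluster CDGY
  updated: d(CDGY,E)=41/8, d(CDGY,J)=23/2
iteration 4: select CDGY,E (d=41/8, Q=-221/8); attach at lengths (45/16, 37/16); label the merged cluster CDEGY
  updated: d(CDEGY,J)=139/16
iteration 5: select CDEGY,J (d=139/16); attach at lengths (139/32, 139/32); label the merged cluster CDEGJY
final tree: (((((C:35/8,Y:-11/8):23/4,G:15/4):149/16,D:-29/16):45/16,E:37/16):139/32,J:139/32)
total length: 541/16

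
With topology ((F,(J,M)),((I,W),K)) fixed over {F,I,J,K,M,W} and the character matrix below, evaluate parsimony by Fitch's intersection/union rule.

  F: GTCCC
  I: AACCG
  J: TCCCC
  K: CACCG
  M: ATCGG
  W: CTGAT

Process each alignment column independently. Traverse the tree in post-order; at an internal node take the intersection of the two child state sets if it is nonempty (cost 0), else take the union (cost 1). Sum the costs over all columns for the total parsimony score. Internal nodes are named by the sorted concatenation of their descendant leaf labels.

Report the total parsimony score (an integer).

[col 0] JM: children J:{T}, M:{A} ∪→ {A,T}; cost 1
[col 0] FJM: children F:{G}, JM:{A,T} ∪→ {A,G,T}; cost 1
[col 0] IW: children I:{A}, W:{C} ∪→ {A,C}; cost 1
[col 0] IKW: children IW:{A,C}, K:{C} ∩→ {C}; cost 0
[col 0] FIJKMW: children FJM:{A,G,T}, IKW:{C} ∪→ {A,C,G,T}; cost 1
[col 1] JM: children J:{C}, M:{T} ∪→ {C,T}; cost 1
[col 1] FJM: children F:{T}, JM:{C,T} ∩→ {T}; cost 0
[col 1] IW: children I:{A}, W:{T} ∪→ {A,T}; cost 1
[col 1] IKW: children IW:{A,T}, K:{A} ∩→ {A}; cost 0
[col 1] FIJKMW: children FJM:{T}, IKW:{A} ∪→ {A,T}; cost 1
[col 2] JM: children J:{C}, M:{C} ∩→ {C}; cost 0
[col 2] FJM: children F:{C}, JM:{C} ∩→ {C}; cost 0
[col 2] IW: children I:{C}, W:{G} ∪→ {C,G}; cost 1
[col 2] IKW: children IW:{C,G}, K:{C} ∩→ {C}; cost 0
[col 2] FIJKMW: children FJM:{C}, IKW:{C} ∩→ {C}; cost 0
[col 3] JM: children J:{C}, M:{G} ∪→ {C,G}; cost 1
[col 3] FJM: children F:{C}, JM:{C,G} ∩→ {C}; cost 0
[col 3] IW: children I:{C}, W:{A} ∪→ {A,C}; cost 1
[col 3] IKW: children IW:{A,C}, K:{C} ∩→ {C}; cost 0
[col 3] FIJKMW: children FJM:{C}, IKW:{C} ∩→ {C}; cost 0
[col 4] JM: children J:{C}, M:{G} ∪→ {C,G}; cost 1
[col 4] FJM: children F:{C}, JM:{C,G} ∩→ {C}; cost 0
[col 4] IW: children I:{G}, W:{T} ∪→ {G,T}; cost 1
[col 4] IKW: children IW:{G,T}, K:{G} ∩→ {G}; cost 0
[col 4] FIJKMW: children FJM:{C}, IKW:{G} ∪→ {C,G}; cost 1
per-site changes: [4, 3, 1, 2, 3]; total = 13

13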